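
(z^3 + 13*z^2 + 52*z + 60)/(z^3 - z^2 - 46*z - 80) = (z + 6)/(z - 8)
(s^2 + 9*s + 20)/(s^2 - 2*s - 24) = (s + 5)/(s - 6)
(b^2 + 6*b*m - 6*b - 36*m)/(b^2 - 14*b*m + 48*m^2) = (b^2 + 6*b*m - 6*b - 36*m)/(b^2 - 14*b*m + 48*m^2)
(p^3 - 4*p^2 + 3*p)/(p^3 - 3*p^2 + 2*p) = (p - 3)/(p - 2)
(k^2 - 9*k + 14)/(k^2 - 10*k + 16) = (k - 7)/(k - 8)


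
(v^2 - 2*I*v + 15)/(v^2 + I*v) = (v^2 - 2*I*v + 15)/(v*(v + I))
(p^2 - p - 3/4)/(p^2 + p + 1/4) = (2*p - 3)/(2*p + 1)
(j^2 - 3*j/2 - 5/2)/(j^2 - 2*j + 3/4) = 2*(2*j^2 - 3*j - 5)/(4*j^2 - 8*j + 3)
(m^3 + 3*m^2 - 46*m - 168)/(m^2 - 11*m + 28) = (m^2 + 10*m + 24)/(m - 4)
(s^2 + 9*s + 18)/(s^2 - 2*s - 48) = (s + 3)/(s - 8)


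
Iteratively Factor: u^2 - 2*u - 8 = (u + 2)*(u - 4)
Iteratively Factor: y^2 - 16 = (y + 4)*(y - 4)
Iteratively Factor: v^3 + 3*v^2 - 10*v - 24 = (v + 2)*(v^2 + v - 12) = (v + 2)*(v + 4)*(v - 3)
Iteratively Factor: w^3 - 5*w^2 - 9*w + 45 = (w + 3)*(w^2 - 8*w + 15) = (w - 5)*(w + 3)*(w - 3)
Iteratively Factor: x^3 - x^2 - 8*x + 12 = (x - 2)*(x^2 + x - 6) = (x - 2)*(x + 3)*(x - 2)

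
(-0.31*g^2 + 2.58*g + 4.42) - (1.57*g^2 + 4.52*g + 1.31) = -1.88*g^2 - 1.94*g + 3.11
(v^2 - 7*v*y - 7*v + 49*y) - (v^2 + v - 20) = -7*v*y - 8*v + 49*y + 20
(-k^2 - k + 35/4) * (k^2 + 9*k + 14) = -k^4 - 10*k^3 - 57*k^2/4 + 259*k/4 + 245/2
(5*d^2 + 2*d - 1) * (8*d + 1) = 40*d^3 + 21*d^2 - 6*d - 1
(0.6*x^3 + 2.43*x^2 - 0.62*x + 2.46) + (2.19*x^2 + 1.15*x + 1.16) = 0.6*x^3 + 4.62*x^2 + 0.53*x + 3.62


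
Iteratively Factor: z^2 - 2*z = (z - 2)*(z)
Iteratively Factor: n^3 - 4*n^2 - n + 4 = (n - 1)*(n^2 - 3*n - 4) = (n - 4)*(n - 1)*(n + 1)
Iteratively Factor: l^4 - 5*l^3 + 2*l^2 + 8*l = (l - 4)*(l^3 - l^2 - 2*l) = (l - 4)*(l - 2)*(l^2 + l) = l*(l - 4)*(l - 2)*(l + 1)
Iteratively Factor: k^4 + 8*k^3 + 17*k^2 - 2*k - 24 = (k + 4)*(k^3 + 4*k^2 + k - 6) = (k + 3)*(k + 4)*(k^2 + k - 2) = (k + 2)*(k + 3)*(k + 4)*(k - 1)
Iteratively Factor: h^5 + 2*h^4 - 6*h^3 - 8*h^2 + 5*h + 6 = (h + 3)*(h^4 - h^3 - 3*h^2 + h + 2) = (h - 2)*(h + 3)*(h^3 + h^2 - h - 1) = (h - 2)*(h - 1)*(h + 3)*(h^2 + 2*h + 1) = (h - 2)*(h - 1)*(h + 1)*(h + 3)*(h + 1)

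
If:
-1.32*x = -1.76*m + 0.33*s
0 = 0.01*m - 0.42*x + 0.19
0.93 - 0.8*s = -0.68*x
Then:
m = 0.64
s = 1.56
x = 0.47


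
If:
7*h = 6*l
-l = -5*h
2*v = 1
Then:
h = 0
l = 0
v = 1/2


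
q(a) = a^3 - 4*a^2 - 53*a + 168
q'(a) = 3*a^2 - 8*a - 53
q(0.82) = 122.40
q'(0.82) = -57.54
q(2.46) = 28.30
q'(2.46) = -54.53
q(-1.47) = 234.09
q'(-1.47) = -34.76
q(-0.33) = 185.02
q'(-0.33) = -50.03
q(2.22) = 41.57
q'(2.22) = -55.97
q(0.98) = 113.16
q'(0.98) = -57.96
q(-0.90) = 211.73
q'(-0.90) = -43.37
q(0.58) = 136.11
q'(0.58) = -56.63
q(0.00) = 168.00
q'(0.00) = -53.00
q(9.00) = 96.00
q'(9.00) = 118.00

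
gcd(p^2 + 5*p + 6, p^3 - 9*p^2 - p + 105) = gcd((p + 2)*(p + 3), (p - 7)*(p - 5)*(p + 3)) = p + 3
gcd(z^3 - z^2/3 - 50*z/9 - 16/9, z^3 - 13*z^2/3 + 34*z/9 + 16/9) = z^2 - 7*z/3 - 8/9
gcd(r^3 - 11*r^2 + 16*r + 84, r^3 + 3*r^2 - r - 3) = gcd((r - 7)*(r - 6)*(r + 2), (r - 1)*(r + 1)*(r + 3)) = 1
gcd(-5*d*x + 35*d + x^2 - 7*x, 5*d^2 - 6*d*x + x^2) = -5*d + x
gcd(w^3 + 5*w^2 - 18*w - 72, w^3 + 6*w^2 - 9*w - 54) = w^2 + 9*w + 18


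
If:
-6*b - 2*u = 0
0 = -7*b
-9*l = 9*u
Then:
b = 0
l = 0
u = 0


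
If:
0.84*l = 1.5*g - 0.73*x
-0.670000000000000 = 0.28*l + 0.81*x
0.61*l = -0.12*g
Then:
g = -0.37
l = 0.07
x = -0.85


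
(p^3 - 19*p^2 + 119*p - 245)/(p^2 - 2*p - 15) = (p^2 - 14*p + 49)/(p + 3)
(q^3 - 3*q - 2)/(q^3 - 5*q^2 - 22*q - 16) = (q^2 - q - 2)/(q^2 - 6*q - 16)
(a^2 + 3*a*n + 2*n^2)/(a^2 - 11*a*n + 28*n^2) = (a^2 + 3*a*n + 2*n^2)/(a^2 - 11*a*n + 28*n^2)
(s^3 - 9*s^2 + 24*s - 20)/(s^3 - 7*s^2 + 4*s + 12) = (s^2 - 7*s + 10)/(s^2 - 5*s - 6)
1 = 1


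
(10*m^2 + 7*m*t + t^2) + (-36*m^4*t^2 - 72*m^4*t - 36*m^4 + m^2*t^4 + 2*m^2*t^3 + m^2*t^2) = -36*m^4*t^2 - 72*m^4*t - 36*m^4 + m^2*t^4 + 2*m^2*t^3 + m^2*t^2 + 10*m^2 + 7*m*t + t^2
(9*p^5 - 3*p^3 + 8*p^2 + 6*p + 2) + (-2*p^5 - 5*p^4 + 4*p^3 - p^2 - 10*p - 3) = 7*p^5 - 5*p^4 + p^3 + 7*p^2 - 4*p - 1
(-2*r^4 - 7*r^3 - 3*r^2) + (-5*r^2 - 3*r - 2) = -2*r^4 - 7*r^3 - 8*r^2 - 3*r - 2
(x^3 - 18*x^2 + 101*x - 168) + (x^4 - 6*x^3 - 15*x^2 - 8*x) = x^4 - 5*x^3 - 33*x^2 + 93*x - 168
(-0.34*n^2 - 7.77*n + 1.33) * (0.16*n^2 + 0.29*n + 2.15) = -0.0544*n^4 - 1.3418*n^3 - 2.7715*n^2 - 16.3198*n + 2.8595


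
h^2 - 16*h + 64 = (h - 8)^2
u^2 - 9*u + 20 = (u - 5)*(u - 4)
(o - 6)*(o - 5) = o^2 - 11*o + 30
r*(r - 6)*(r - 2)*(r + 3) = r^4 - 5*r^3 - 12*r^2 + 36*r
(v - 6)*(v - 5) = v^2 - 11*v + 30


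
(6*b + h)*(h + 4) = 6*b*h + 24*b + h^2 + 4*h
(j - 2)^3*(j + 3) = j^4 - 3*j^3 - 6*j^2 + 28*j - 24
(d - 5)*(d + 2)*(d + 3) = d^3 - 19*d - 30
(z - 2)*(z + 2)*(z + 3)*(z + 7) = z^4 + 10*z^3 + 17*z^2 - 40*z - 84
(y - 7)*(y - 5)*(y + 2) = y^3 - 10*y^2 + 11*y + 70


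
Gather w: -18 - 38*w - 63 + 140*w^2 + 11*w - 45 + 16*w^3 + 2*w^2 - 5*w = 16*w^3 + 142*w^2 - 32*w - 126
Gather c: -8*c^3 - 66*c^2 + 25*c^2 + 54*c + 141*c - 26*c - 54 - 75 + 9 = -8*c^3 - 41*c^2 + 169*c - 120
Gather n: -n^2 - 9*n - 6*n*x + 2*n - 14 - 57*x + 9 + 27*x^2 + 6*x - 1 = -n^2 + n*(-6*x - 7) + 27*x^2 - 51*x - 6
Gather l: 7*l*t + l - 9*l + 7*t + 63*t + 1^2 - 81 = l*(7*t - 8) + 70*t - 80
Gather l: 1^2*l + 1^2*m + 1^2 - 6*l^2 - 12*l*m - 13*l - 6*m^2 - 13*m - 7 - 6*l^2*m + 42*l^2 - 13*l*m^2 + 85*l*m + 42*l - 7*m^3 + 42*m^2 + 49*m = l^2*(36 - 6*m) + l*(-13*m^2 + 73*m + 30) - 7*m^3 + 36*m^2 + 37*m - 6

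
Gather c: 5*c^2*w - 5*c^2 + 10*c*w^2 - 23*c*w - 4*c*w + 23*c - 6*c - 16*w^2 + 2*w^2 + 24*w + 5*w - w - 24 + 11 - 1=c^2*(5*w - 5) + c*(10*w^2 - 27*w + 17) - 14*w^2 + 28*w - 14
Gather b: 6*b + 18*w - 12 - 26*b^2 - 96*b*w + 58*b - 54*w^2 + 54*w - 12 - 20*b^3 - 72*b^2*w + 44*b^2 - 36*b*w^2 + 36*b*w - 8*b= -20*b^3 + b^2*(18 - 72*w) + b*(-36*w^2 - 60*w + 56) - 54*w^2 + 72*w - 24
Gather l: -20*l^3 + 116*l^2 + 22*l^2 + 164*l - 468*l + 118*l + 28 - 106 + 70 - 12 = -20*l^3 + 138*l^2 - 186*l - 20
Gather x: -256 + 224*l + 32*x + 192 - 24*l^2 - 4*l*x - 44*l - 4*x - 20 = -24*l^2 + 180*l + x*(28 - 4*l) - 84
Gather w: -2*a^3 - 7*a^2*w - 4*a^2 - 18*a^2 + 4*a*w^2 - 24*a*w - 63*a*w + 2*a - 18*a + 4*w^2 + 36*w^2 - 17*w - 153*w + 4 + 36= -2*a^3 - 22*a^2 - 16*a + w^2*(4*a + 40) + w*(-7*a^2 - 87*a - 170) + 40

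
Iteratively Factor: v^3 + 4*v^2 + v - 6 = (v + 2)*(v^2 + 2*v - 3) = (v - 1)*(v + 2)*(v + 3)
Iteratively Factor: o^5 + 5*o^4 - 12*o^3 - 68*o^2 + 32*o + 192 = (o + 4)*(o^4 + o^3 - 16*o^2 - 4*o + 48) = (o - 3)*(o + 4)*(o^3 + 4*o^2 - 4*o - 16) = (o - 3)*(o + 2)*(o + 4)*(o^2 + 2*o - 8) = (o - 3)*(o + 2)*(o + 4)^2*(o - 2)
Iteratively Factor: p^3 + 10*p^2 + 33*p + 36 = (p + 4)*(p^2 + 6*p + 9) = (p + 3)*(p + 4)*(p + 3)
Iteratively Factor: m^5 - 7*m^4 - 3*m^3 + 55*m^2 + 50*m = (m + 1)*(m^4 - 8*m^3 + 5*m^2 + 50*m) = (m - 5)*(m + 1)*(m^3 - 3*m^2 - 10*m) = (m - 5)*(m + 1)*(m + 2)*(m^2 - 5*m) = (m - 5)^2*(m + 1)*(m + 2)*(m)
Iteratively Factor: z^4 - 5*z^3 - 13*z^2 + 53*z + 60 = (z + 1)*(z^3 - 6*z^2 - 7*z + 60) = (z - 5)*(z + 1)*(z^2 - z - 12) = (z - 5)*(z - 4)*(z + 1)*(z + 3)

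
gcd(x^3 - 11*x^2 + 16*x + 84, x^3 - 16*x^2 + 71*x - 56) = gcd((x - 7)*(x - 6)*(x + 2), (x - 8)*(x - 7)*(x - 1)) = x - 7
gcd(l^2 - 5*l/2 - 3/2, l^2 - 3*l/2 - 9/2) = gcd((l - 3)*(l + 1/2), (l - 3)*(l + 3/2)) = l - 3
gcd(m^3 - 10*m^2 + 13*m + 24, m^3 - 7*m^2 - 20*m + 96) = m^2 - 11*m + 24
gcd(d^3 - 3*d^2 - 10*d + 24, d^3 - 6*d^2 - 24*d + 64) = d - 2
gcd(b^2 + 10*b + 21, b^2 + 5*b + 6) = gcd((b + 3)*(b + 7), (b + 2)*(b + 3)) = b + 3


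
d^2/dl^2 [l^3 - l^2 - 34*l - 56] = 6*l - 2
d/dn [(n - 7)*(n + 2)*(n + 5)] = 3*n^2 - 39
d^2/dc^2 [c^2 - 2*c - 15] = 2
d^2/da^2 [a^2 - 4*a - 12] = 2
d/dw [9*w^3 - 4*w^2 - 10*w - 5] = 27*w^2 - 8*w - 10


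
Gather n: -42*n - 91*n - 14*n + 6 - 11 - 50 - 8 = -147*n - 63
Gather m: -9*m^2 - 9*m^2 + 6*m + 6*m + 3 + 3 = -18*m^2 + 12*m + 6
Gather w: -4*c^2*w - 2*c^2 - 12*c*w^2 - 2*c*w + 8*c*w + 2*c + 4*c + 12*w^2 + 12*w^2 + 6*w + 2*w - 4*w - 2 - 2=-2*c^2 + 6*c + w^2*(24 - 12*c) + w*(-4*c^2 + 6*c + 4) - 4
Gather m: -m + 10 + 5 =15 - m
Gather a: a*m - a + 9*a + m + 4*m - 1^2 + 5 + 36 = a*(m + 8) + 5*m + 40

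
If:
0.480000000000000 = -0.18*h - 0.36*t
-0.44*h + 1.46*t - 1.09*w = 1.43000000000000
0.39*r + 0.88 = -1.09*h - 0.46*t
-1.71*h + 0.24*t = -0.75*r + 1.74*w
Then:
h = 2.82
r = -6.90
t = -2.74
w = -6.12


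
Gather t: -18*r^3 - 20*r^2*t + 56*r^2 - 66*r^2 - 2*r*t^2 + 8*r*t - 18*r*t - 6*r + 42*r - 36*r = -18*r^3 - 10*r^2 - 2*r*t^2 + t*(-20*r^2 - 10*r)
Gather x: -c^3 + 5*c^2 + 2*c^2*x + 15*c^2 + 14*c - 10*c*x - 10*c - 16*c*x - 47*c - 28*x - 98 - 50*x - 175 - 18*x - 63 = -c^3 + 20*c^2 - 43*c + x*(2*c^2 - 26*c - 96) - 336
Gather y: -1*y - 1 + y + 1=0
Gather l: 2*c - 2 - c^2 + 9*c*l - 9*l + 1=-c^2 + 2*c + l*(9*c - 9) - 1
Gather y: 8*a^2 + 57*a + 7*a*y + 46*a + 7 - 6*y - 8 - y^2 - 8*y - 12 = 8*a^2 + 103*a - y^2 + y*(7*a - 14) - 13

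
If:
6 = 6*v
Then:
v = 1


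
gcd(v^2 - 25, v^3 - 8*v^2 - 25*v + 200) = v^2 - 25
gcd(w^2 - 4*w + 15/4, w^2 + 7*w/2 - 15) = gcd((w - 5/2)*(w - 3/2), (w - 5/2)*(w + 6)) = w - 5/2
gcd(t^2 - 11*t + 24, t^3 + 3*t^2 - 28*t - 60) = 1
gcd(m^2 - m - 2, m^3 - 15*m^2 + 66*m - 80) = m - 2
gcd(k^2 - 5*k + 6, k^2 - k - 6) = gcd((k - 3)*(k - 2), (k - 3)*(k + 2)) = k - 3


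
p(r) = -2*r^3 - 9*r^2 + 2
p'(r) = -6*r^2 - 18*r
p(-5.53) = 65.00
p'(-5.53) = -83.95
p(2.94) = -126.62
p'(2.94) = -104.78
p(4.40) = -342.61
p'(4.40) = -195.36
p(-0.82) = -2.95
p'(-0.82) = 10.73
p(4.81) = -428.79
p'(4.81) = -225.40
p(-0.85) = -3.27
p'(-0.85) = 10.96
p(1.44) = -22.63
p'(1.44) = -38.36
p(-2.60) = -23.69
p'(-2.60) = 6.24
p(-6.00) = 110.00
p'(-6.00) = -108.00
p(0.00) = 2.00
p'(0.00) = 0.00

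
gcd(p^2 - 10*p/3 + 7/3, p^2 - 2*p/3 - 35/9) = p - 7/3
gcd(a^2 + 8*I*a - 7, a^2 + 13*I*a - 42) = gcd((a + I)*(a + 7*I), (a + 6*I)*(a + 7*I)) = a + 7*I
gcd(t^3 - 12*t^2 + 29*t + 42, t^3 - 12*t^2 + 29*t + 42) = t^3 - 12*t^2 + 29*t + 42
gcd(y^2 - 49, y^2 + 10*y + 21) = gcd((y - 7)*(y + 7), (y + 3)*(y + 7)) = y + 7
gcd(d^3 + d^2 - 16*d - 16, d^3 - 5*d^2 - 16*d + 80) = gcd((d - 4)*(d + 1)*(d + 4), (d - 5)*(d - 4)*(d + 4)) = d^2 - 16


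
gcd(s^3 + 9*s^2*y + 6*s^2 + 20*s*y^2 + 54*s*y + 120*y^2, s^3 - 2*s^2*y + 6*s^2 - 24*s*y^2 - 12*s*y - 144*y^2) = s^2 + 4*s*y + 6*s + 24*y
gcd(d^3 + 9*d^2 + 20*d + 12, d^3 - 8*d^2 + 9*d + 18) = d + 1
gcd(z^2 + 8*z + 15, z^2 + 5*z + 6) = z + 3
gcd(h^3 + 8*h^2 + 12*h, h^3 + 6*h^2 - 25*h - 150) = h + 6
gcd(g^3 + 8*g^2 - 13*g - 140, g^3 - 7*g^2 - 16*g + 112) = g - 4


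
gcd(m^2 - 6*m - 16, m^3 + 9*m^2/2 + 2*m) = 1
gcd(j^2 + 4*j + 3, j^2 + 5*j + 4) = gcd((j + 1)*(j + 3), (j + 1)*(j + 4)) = j + 1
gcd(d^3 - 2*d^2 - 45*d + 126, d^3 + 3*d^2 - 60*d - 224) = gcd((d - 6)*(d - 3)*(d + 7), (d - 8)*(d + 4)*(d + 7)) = d + 7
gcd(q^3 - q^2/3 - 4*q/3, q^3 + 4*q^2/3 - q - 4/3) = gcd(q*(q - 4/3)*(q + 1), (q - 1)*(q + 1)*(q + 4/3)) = q + 1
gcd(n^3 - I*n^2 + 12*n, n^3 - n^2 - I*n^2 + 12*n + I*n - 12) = n^2 - I*n + 12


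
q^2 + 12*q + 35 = (q + 5)*(q + 7)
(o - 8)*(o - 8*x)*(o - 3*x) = o^3 - 11*o^2*x - 8*o^2 + 24*o*x^2 + 88*o*x - 192*x^2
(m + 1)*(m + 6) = m^2 + 7*m + 6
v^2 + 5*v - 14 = (v - 2)*(v + 7)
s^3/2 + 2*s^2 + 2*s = s*(s/2 + 1)*(s + 2)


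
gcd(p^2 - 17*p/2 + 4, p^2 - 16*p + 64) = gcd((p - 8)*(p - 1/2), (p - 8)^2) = p - 8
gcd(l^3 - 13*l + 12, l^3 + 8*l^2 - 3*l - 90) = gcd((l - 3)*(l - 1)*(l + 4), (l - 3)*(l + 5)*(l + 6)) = l - 3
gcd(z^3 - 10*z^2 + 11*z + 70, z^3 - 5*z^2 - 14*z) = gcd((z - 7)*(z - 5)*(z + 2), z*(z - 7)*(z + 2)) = z^2 - 5*z - 14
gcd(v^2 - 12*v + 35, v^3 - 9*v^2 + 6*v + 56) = v - 7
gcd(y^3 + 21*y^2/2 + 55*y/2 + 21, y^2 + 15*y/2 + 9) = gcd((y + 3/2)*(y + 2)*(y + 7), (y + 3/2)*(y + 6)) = y + 3/2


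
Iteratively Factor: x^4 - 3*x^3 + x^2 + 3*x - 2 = (x - 1)*(x^3 - 2*x^2 - x + 2) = (x - 1)^2*(x^2 - x - 2) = (x - 2)*(x - 1)^2*(x + 1)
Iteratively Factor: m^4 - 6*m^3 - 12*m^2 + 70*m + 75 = (m - 5)*(m^3 - m^2 - 17*m - 15) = (m - 5)*(m + 1)*(m^2 - 2*m - 15) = (m - 5)*(m + 1)*(m + 3)*(m - 5)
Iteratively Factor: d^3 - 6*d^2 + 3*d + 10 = (d - 5)*(d^2 - d - 2) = (d - 5)*(d - 2)*(d + 1)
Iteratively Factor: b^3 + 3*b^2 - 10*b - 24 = (b - 3)*(b^2 + 6*b + 8) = (b - 3)*(b + 2)*(b + 4)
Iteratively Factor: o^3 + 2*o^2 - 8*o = (o - 2)*(o^2 + 4*o) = (o - 2)*(o + 4)*(o)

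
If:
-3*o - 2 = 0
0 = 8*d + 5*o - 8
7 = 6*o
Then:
No Solution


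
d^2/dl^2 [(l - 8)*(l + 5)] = 2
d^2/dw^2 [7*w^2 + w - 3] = 14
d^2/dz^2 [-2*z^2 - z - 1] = -4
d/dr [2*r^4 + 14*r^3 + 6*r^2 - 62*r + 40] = 8*r^3 + 42*r^2 + 12*r - 62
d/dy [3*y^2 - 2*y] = 6*y - 2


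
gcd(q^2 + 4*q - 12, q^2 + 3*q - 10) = q - 2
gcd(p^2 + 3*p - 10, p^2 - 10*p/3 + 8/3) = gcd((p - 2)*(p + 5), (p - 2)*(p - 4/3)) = p - 2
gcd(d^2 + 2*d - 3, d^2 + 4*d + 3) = d + 3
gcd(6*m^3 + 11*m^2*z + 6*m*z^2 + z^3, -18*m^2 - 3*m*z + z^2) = 3*m + z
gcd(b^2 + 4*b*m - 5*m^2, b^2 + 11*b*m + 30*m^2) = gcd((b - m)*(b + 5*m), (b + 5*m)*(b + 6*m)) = b + 5*m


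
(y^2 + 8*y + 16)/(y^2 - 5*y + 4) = (y^2 + 8*y + 16)/(y^2 - 5*y + 4)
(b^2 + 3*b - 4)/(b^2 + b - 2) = (b + 4)/(b + 2)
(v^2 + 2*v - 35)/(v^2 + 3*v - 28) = (v - 5)/(v - 4)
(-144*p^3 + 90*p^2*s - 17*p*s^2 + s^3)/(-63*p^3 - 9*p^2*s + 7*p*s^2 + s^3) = (48*p^2 - 14*p*s + s^2)/(21*p^2 + 10*p*s + s^2)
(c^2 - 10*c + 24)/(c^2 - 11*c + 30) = (c - 4)/(c - 5)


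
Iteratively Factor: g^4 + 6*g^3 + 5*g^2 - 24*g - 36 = (g - 2)*(g^3 + 8*g^2 + 21*g + 18) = (g - 2)*(g + 3)*(g^2 + 5*g + 6) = (g - 2)*(g + 2)*(g + 3)*(g + 3)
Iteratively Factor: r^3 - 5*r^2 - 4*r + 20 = (r - 5)*(r^2 - 4) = (r - 5)*(r + 2)*(r - 2)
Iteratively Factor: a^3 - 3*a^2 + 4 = (a + 1)*(a^2 - 4*a + 4) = (a - 2)*(a + 1)*(a - 2)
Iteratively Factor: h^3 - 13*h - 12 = (h - 4)*(h^2 + 4*h + 3) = (h - 4)*(h + 1)*(h + 3)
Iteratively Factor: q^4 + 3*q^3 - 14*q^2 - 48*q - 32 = (q + 4)*(q^3 - q^2 - 10*q - 8) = (q + 1)*(q + 4)*(q^2 - 2*q - 8) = (q + 1)*(q + 2)*(q + 4)*(q - 4)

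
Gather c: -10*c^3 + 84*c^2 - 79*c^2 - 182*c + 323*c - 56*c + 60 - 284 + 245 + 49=-10*c^3 + 5*c^2 + 85*c + 70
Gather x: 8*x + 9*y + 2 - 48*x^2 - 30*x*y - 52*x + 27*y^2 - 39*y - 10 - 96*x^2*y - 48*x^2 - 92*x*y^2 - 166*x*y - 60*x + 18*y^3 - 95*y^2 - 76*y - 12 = x^2*(-96*y - 96) + x*(-92*y^2 - 196*y - 104) + 18*y^3 - 68*y^2 - 106*y - 20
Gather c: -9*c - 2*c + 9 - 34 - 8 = -11*c - 33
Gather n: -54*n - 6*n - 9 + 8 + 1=-60*n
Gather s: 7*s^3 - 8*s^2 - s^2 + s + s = 7*s^3 - 9*s^2 + 2*s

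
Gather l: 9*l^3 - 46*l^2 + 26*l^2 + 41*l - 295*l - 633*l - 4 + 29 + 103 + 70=9*l^3 - 20*l^2 - 887*l + 198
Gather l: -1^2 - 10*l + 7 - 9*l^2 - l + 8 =-9*l^2 - 11*l + 14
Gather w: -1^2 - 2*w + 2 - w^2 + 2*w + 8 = 9 - w^2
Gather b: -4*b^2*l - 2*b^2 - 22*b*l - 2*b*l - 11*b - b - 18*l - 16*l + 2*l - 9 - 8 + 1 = b^2*(-4*l - 2) + b*(-24*l - 12) - 32*l - 16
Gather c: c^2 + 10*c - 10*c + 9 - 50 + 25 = c^2 - 16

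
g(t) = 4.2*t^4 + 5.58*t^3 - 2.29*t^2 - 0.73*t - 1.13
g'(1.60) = 103.61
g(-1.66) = 0.14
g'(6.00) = 4203.23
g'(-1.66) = -23.85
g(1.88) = 78.95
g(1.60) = 42.22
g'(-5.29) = -1995.05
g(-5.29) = 2401.67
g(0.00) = -1.13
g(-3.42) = 325.96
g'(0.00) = -0.73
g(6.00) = 6560.53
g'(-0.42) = 2.90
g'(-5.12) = -1793.31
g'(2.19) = 245.98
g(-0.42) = -1.51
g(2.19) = 141.51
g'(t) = 16.8*t^3 + 16.74*t^2 - 4.58*t - 0.73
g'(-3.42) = -461.30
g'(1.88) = 161.46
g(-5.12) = 2079.86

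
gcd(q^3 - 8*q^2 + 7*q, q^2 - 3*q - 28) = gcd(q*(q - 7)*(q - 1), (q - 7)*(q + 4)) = q - 7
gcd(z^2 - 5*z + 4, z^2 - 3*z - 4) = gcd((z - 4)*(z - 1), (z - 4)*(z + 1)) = z - 4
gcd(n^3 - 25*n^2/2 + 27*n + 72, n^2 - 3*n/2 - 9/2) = n + 3/2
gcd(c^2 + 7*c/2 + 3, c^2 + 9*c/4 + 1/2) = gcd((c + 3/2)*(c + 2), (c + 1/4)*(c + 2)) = c + 2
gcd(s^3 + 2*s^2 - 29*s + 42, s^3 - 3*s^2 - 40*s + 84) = s - 2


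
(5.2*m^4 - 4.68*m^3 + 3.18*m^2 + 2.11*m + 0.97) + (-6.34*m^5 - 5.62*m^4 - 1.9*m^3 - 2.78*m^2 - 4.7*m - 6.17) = -6.34*m^5 - 0.42*m^4 - 6.58*m^3 + 0.4*m^2 - 2.59*m - 5.2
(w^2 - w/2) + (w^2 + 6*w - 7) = 2*w^2 + 11*w/2 - 7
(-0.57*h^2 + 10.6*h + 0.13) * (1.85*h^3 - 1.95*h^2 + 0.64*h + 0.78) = -1.0545*h^5 + 20.7215*h^4 - 20.7943*h^3 + 6.0859*h^2 + 8.3512*h + 0.1014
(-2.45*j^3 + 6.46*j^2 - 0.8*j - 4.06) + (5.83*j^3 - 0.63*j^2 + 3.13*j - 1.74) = 3.38*j^3 + 5.83*j^2 + 2.33*j - 5.8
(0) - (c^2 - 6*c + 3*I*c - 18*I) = -c^2 + 6*c - 3*I*c + 18*I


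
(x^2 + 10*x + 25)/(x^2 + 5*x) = (x + 5)/x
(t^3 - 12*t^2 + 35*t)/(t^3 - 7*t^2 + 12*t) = (t^2 - 12*t + 35)/(t^2 - 7*t + 12)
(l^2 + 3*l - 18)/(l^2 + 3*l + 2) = (l^2 + 3*l - 18)/(l^2 + 3*l + 2)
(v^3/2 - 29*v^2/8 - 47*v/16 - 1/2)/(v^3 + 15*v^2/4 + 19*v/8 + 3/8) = (v - 8)/(2*(v + 3))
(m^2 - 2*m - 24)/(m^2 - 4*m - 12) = (m + 4)/(m + 2)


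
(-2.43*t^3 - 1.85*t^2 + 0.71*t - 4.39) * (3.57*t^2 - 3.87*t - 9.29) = -8.6751*t^5 + 2.7996*t^4 + 32.2689*t^3 - 1.2335*t^2 + 10.3934*t + 40.7831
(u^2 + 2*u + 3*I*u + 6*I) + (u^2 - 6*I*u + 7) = 2*u^2 + 2*u - 3*I*u + 7 + 6*I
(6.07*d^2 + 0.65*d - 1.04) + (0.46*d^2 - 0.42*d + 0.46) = 6.53*d^2 + 0.23*d - 0.58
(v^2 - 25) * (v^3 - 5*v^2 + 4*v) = v^5 - 5*v^4 - 21*v^3 + 125*v^2 - 100*v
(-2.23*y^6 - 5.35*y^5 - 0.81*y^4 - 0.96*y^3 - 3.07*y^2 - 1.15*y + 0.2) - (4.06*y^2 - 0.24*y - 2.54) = -2.23*y^6 - 5.35*y^5 - 0.81*y^4 - 0.96*y^3 - 7.13*y^2 - 0.91*y + 2.74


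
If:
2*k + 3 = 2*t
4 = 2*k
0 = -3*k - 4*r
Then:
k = 2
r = -3/2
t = 7/2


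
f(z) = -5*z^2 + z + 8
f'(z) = 1 - 10*z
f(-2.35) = -21.96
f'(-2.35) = 24.50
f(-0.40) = 6.80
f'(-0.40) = 5.00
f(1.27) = 1.21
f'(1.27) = -11.70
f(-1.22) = -0.66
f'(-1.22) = 13.20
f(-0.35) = 7.04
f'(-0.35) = 4.50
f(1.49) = -1.61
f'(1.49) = -13.90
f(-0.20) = 7.60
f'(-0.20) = 3.00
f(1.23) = 1.67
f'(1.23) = -11.30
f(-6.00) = -178.00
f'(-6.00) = 61.00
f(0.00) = 8.00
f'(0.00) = 1.00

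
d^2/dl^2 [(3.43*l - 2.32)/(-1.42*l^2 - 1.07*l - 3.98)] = (-(2.84*l + 1.07)*(3.43*l - 2.32)*(5.68*l + 2.14) + (29.2236*l + 0.751400000000002)*(1.42*l^2 + 1.07*l + 3.98))/(1.42*l^2 + 1.07*l + 3.98)^3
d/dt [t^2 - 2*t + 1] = 2*t - 2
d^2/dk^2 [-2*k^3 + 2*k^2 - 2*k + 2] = 4 - 12*k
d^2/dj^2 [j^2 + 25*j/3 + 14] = 2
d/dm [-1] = 0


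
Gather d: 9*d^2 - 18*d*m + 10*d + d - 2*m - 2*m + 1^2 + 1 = 9*d^2 + d*(11 - 18*m) - 4*m + 2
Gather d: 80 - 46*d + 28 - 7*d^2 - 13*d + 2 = -7*d^2 - 59*d + 110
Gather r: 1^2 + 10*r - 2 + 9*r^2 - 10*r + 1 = 9*r^2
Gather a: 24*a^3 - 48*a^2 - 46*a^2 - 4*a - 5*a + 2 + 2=24*a^3 - 94*a^2 - 9*a + 4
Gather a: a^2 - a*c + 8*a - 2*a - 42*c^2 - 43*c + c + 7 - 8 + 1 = a^2 + a*(6 - c) - 42*c^2 - 42*c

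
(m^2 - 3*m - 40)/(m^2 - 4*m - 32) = (m + 5)/(m + 4)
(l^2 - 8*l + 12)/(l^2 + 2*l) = (l^2 - 8*l + 12)/(l*(l + 2))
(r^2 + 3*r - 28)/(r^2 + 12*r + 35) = (r - 4)/(r + 5)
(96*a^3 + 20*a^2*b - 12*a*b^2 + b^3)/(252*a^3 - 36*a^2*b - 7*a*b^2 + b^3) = (16*a^2 + 6*a*b - b^2)/(42*a^2 + a*b - b^2)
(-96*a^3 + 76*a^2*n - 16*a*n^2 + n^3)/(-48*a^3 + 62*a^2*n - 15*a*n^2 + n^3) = (2*a - n)/(a - n)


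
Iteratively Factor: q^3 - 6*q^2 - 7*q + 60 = (q + 3)*(q^2 - 9*q + 20) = (q - 5)*(q + 3)*(q - 4)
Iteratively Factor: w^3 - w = (w)*(w^2 - 1) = w*(w - 1)*(w + 1)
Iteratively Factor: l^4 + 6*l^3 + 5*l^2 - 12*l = (l - 1)*(l^3 + 7*l^2 + 12*l) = (l - 1)*(l + 4)*(l^2 + 3*l) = (l - 1)*(l + 3)*(l + 4)*(l)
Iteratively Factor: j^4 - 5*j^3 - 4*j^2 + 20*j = (j - 2)*(j^3 - 3*j^2 - 10*j) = (j - 2)*(j + 2)*(j^2 - 5*j) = (j - 5)*(j - 2)*(j + 2)*(j)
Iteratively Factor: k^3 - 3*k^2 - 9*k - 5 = (k + 1)*(k^2 - 4*k - 5) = (k + 1)^2*(k - 5)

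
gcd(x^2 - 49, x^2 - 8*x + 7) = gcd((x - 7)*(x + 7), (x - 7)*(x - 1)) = x - 7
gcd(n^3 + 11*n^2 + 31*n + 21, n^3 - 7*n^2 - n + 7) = n + 1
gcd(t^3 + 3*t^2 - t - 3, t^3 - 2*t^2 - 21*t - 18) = t^2 + 4*t + 3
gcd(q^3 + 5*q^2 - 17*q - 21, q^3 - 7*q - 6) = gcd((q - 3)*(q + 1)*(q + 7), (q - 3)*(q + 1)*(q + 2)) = q^2 - 2*q - 3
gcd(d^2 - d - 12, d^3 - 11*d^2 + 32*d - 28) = 1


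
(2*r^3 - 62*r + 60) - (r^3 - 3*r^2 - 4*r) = r^3 + 3*r^2 - 58*r + 60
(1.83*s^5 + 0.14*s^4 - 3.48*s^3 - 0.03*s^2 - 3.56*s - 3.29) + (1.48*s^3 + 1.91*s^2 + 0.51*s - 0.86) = 1.83*s^5 + 0.14*s^4 - 2.0*s^3 + 1.88*s^2 - 3.05*s - 4.15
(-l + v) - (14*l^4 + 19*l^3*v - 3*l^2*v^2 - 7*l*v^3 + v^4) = -14*l^4 - 19*l^3*v + 3*l^2*v^2 + 7*l*v^3 - l - v^4 + v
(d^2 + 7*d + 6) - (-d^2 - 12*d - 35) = 2*d^2 + 19*d + 41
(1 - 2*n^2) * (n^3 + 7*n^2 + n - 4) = -2*n^5 - 14*n^4 - n^3 + 15*n^2 + n - 4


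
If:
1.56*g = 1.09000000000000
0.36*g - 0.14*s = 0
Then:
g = 0.70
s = 1.80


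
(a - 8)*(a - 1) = a^2 - 9*a + 8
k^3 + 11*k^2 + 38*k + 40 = (k + 2)*(k + 4)*(k + 5)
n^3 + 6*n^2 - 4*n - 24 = (n - 2)*(n + 2)*(n + 6)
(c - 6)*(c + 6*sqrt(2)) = c^2 - 6*c + 6*sqrt(2)*c - 36*sqrt(2)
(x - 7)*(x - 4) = x^2 - 11*x + 28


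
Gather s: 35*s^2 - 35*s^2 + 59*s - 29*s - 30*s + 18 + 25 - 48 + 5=0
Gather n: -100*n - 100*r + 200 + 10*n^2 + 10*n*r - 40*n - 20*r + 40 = 10*n^2 + n*(10*r - 140) - 120*r + 240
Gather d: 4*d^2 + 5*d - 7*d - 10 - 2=4*d^2 - 2*d - 12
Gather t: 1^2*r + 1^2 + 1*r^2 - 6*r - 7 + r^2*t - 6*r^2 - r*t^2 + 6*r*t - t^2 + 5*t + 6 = -5*r^2 - 5*r + t^2*(-r - 1) + t*(r^2 + 6*r + 5)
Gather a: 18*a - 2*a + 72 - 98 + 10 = 16*a - 16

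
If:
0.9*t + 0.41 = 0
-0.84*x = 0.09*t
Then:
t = -0.46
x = 0.05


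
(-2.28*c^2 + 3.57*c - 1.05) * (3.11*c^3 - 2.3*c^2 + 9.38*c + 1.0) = -7.0908*c^5 + 16.3467*c^4 - 32.8629*c^3 + 33.6216*c^2 - 6.279*c - 1.05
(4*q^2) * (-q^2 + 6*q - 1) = -4*q^4 + 24*q^3 - 4*q^2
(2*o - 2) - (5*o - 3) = 1 - 3*o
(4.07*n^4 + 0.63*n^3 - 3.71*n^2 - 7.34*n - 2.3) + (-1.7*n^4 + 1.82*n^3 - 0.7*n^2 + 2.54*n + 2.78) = 2.37*n^4 + 2.45*n^3 - 4.41*n^2 - 4.8*n + 0.48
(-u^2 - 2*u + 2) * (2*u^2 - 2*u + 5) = -2*u^4 - 2*u^3 + 3*u^2 - 14*u + 10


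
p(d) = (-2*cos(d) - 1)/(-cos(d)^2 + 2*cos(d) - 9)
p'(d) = (-2*sin(d)*cos(d) + 2*sin(d))*(-2*cos(d) - 1)/(-cos(d)^2 + 2*cos(d) - 9)^2 + 2*sin(d)/(-cos(d)^2 + 2*cos(d) - 9) = 2*(cos(d)^2 + cos(d) - 10)*sin(d)/(sin(d)^2 + 2*cos(d) - 10)^2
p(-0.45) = 0.35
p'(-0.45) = 0.11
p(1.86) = 0.04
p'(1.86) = -0.21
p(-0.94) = 0.27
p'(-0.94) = 0.22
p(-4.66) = 0.10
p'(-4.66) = -0.24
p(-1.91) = 0.03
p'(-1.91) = 0.20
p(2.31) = -0.03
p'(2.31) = -0.13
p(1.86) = 0.04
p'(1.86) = -0.21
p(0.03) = 0.37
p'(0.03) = -0.01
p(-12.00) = 0.33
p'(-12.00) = -0.14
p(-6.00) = 0.36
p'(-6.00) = -0.07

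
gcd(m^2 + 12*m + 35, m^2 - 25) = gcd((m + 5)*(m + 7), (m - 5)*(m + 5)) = m + 5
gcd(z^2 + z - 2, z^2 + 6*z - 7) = z - 1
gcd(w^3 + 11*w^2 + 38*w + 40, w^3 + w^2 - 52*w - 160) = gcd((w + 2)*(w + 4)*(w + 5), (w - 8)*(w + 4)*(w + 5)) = w^2 + 9*w + 20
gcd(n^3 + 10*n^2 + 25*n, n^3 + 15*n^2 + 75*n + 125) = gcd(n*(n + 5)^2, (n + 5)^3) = n^2 + 10*n + 25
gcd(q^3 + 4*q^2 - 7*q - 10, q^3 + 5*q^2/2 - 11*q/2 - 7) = q^2 - q - 2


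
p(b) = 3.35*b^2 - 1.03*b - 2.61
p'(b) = 6.7*b - 1.03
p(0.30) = -2.62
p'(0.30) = 0.98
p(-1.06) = 2.25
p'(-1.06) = -8.13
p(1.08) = 0.19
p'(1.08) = 6.21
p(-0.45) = -1.47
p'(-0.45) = -4.04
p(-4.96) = 84.91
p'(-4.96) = -34.26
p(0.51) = -2.26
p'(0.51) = 2.39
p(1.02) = -0.18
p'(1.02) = 5.80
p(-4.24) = 61.98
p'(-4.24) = -29.44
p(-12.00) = 492.15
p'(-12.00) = -81.43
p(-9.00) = 278.01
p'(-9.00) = -61.33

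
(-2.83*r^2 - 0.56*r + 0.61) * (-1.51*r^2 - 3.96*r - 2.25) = 4.2733*r^4 + 12.0524*r^3 + 7.664*r^2 - 1.1556*r - 1.3725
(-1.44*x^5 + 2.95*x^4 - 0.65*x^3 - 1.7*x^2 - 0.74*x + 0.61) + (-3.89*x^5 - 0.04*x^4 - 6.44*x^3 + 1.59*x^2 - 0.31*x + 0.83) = -5.33*x^5 + 2.91*x^4 - 7.09*x^3 - 0.11*x^2 - 1.05*x + 1.44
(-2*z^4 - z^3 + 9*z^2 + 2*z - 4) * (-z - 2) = 2*z^5 + 5*z^4 - 7*z^3 - 20*z^2 + 8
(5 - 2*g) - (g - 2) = 7 - 3*g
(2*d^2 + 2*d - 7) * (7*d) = 14*d^3 + 14*d^2 - 49*d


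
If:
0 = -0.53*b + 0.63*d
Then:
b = 1.18867924528302*d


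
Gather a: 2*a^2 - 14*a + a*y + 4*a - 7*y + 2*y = 2*a^2 + a*(y - 10) - 5*y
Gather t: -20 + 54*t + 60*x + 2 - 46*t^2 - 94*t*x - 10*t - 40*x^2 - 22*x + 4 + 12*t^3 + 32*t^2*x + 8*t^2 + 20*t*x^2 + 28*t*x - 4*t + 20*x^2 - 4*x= 12*t^3 + t^2*(32*x - 38) + t*(20*x^2 - 66*x + 40) - 20*x^2 + 34*x - 14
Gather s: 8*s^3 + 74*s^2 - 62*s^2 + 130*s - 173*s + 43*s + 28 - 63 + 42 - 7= 8*s^3 + 12*s^2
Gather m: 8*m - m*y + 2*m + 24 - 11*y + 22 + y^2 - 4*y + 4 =m*(10 - y) + y^2 - 15*y + 50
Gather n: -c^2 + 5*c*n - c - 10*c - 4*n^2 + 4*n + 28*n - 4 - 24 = -c^2 - 11*c - 4*n^2 + n*(5*c + 32) - 28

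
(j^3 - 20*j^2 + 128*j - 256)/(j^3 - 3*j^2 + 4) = (j^3 - 20*j^2 + 128*j - 256)/(j^3 - 3*j^2 + 4)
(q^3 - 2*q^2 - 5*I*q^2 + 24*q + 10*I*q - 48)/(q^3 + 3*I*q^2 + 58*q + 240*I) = (q^2 + q*(-2 + 3*I) - 6*I)/(q^2 + 11*I*q - 30)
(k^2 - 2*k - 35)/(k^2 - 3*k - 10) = (-k^2 + 2*k + 35)/(-k^2 + 3*k + 10)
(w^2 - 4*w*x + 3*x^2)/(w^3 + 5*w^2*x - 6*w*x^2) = (w - 3*x)/(w*(w + 6*x))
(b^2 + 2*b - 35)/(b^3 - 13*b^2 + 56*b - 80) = (b + 7)/(b^2 - 8*b + 16)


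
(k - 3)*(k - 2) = k^2 - 5*k + 6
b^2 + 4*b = b*(b + 4)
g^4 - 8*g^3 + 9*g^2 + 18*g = g*(g - 6)*(g - 3)*(g + 1)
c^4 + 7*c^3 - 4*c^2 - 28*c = c*(c - 2)*(c + 2)*(c + 7)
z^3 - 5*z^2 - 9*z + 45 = (z - 5)*(z - 3)*(z + 3)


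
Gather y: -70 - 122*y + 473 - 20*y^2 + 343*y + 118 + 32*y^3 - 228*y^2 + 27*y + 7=32*y^3 - 248*y^2 + 248*y + 528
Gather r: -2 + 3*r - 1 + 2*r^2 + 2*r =2*r^2 + 5*r - 3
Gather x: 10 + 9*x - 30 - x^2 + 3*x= -x^2 + 12*x - 20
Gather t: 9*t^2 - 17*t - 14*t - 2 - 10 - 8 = 9*t^2 - 31*t - 20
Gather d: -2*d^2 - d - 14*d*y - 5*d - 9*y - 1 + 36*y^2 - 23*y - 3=-2*d^2 + d*(-14*y - 6) + 36*y^2 - 32*y - 4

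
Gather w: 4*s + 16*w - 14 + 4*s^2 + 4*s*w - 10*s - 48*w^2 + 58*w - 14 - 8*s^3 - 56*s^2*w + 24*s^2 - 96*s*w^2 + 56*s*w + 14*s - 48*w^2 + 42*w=-8*s^3 + 28*s^2 + 8*s + w^2*(-96*s - 96) + w*(-56*s^2 + 60*s + 116) - 28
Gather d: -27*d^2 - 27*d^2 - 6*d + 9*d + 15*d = -54*d^2 + 18*d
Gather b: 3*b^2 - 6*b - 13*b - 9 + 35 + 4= 3*b^2 - 19*b + 30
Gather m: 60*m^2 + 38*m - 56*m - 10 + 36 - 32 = 60*m^2 - 18*m - 6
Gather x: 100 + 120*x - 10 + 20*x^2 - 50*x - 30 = 20*x^2 + 70*x + 60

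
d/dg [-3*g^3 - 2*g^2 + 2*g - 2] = -9*g^2 - 4*g + 2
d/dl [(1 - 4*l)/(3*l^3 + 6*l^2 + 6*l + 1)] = (24*l^3 + 15*l^2 - 12*l - 10)/(9*l^6 + 36*l^5 + 72*l^4 + 78*l^3 + 48*l^2 + 12*l + 1)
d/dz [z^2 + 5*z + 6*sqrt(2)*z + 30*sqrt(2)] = 2*z + 5 + 6*sqrt(2)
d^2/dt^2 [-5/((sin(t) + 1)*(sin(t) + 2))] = 5*(4*sin(t)^3 + 5*sin(t)^2 - 10*sin(t) - 14)/((sin(t) + 1)^2*(sin(t) + 2)^3)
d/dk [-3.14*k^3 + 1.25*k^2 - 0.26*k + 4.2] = -9.42*k^2 + 2.5*k - 0.26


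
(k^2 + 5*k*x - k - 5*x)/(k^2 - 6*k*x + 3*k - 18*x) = (k^2 + 5*k*x - k - 5*x)/(k^2 - 6*k*x + 3*k - 18*x)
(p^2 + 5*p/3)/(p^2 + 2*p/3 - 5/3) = p/(p - 1)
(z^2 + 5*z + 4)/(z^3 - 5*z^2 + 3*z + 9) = (z + 4)/(z^2 - 6*z + 9)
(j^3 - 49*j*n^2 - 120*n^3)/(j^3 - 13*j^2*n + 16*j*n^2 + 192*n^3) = (j + 5*n)/(j - 8*n)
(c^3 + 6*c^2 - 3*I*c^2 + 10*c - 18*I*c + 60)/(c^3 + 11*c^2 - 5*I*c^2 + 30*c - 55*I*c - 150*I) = (c + 2*I)/(c + 5)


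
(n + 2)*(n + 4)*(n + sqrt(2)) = n^3 + sqrt(2)*n^2 + 6*n^2 + 8*n + 6*sqrt(2)*n + 8*sqrt(2)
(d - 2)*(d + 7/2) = d^2 + 3*d/2 - 7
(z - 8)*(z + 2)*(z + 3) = z^3 - 3*z^2 - 34*z - 48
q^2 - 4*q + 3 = (q - 3)*(q - 1)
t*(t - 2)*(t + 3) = t^3 + t^2 - 6*t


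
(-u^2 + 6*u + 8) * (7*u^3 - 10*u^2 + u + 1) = -7*u^5 + 52*u^4 - 5*u^3 - 75*u^2 + 14*u + 8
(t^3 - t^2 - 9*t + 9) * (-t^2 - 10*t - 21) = -t^5 - 9*t^4 - 2*t^3 + 102*t^2 + 99*t - 189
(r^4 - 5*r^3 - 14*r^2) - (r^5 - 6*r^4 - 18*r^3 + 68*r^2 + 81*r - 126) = -r^5 + 7*r^4 + 13*r^3 - 82*r^2 - 81*r + 126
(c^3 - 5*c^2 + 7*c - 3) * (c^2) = c^5 - 5*c^4 + 7*c^3 - 3*c^2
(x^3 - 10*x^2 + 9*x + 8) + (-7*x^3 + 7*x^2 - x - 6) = -6*x^3 - 3*x^2 + 8*x + 2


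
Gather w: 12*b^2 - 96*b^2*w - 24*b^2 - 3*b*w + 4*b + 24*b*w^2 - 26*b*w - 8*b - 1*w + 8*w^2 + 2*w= -12*b^2 - 4*b + w^2*(24*b + 8) + w*(-96*b^2 - 29*b + 1)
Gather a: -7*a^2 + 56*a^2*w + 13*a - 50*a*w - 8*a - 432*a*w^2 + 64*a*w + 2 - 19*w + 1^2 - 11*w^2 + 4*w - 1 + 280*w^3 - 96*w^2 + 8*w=a^2*(56*w - 7) + a*(-432*w^2 + 14*w + 5) + 280*w^3 - 107*w^2 - 7*w + 2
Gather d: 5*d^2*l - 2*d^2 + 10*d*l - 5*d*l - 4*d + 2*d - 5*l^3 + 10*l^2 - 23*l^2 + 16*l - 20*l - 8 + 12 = d^2*(5*l - 2) + d*(5*l - 2) - 5*l^3 - 13*l^2 - 4*l + 4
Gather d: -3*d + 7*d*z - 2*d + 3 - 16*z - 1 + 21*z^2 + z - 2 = d*(7*z - 5) + 21*z^2 - 15*z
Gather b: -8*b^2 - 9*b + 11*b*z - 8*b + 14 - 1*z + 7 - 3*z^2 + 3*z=-8*b^2 + b*(11*z - 17) - 3*z^2 + 2*z + 21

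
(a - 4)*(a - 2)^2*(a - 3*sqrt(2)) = a^4 - 8*a^3 - 3*sqrt(2)*a^3 + 20*a^2 + 24*sqrt(2)*a^2 - 60*sqrt(2)*a - 16*a + 48*sqrt(2)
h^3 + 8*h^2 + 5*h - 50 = (h - 2)*(h + 5)^2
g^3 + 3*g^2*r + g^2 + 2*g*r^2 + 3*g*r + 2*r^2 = (g + 1)*(g + r)*(g + 2*r)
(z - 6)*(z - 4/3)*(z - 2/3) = z^3 - 8*z^2 + 116*z/9 - 16/3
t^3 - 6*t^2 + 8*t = t*(t - 4)*(t - 2)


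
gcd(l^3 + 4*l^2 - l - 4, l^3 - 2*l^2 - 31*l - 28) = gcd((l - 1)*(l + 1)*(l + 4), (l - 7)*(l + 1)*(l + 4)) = l^2 + 5*l + 4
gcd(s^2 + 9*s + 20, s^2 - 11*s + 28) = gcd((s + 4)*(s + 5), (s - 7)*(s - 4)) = 1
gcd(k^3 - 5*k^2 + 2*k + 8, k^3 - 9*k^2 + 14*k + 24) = k^2 - 3*k - 4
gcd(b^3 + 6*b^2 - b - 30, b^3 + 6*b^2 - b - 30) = b^3 + 6*b^2 - b - 30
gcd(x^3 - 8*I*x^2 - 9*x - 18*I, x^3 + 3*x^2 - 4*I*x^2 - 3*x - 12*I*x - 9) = x - 3*I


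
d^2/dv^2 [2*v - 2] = 0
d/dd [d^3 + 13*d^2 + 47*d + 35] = 3*d^2 + 26*d + 47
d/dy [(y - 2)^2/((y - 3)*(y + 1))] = 2*(y^2 - 7*y + 10)/(y^4 - 4*y^3 - 2*y^2 + 12*y + 9)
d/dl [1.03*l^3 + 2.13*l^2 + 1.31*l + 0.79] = 3.09*l^2 + 4.26*l + 1.31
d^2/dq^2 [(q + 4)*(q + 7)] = 2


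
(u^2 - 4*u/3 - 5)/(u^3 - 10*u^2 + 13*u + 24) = (u + 5/3)/(u^2 - 7*u - 8)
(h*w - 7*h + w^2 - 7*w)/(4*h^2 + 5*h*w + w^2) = (w - 7)/(4*h + w)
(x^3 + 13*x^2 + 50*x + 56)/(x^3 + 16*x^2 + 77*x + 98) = (x + 4)/(x + 7)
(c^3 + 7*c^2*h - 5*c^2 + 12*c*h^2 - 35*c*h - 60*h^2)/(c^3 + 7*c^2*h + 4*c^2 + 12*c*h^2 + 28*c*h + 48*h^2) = (c - 5)/(c + 4)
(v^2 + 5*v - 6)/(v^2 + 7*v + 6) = (v - 1)/(v + 1)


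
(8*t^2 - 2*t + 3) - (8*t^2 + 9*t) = 3 - 11*t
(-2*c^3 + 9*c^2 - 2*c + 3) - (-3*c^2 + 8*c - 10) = -2*c^3 + 12*c^2 - 10*c + 13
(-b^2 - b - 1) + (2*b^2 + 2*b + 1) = b^2 + b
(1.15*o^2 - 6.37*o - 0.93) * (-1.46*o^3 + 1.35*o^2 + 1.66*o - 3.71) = -1.679*o^5 + 10.8527*o^4 - 5.3327*o^3 - 16.0962*o^2 + 22.0889*o + 3.4503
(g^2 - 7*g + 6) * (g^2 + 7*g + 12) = g^4 - 31*g^2 - 42*g + 72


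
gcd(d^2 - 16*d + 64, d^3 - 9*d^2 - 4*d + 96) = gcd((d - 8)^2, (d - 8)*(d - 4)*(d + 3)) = d - 8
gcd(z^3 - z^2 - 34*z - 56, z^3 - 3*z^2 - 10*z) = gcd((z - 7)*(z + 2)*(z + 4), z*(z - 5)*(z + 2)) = z + 2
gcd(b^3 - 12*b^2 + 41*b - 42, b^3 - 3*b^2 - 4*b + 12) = b^2 - 5*b + 6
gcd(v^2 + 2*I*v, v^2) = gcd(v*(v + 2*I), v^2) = v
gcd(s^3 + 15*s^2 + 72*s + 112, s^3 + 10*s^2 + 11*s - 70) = s + 7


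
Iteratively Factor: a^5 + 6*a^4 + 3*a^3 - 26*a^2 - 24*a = (a - 2)*(a^4 + 8*a^3 + 19*a^2 + 12*a) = a*(a - 2)*(a^3 + 8*a^2 + 19*a + 12) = a*(a - 2)*(a + 3)*(a^2 + 5*a + 4) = a*(a - 2)*(a + 1)*(a + 3)*(a + 4)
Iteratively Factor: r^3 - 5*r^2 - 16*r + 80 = (r - 4)*(r^2 - r - 20) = (r - 5)*(r - 4)*(r + 4)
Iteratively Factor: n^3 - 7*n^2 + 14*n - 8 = (n - 2)*(n^2 - 5*n + 4) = (n - 4)*(n - 2)*(n - 1)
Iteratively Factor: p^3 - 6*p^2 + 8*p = (p)*(p^2 - 6*p + 8) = p*(p - 4)*(p - 2)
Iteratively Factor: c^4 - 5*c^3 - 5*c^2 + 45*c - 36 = (c + 3)*(c^3 - 8*c^2 + 19*c - 12) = (c - 3)*(c + 3)*(c^2 - 5*c + 4) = (c - 3)*(c - 1)*(c + 3)*(c - 4)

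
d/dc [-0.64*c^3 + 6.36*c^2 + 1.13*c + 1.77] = -1.92*c^2 + 12.72*c + 1.13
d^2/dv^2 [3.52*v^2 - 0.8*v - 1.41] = 7.04000000000000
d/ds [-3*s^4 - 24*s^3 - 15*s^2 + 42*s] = -12*s^3 - 72*s^2 - 30*s + 42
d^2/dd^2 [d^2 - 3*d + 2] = 2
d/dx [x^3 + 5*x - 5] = 3*x^2 + 5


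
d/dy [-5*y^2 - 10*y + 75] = -10*y - 10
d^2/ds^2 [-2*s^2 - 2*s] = -4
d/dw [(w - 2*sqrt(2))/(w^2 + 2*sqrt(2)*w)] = (-w^2 + 4*sqrt(2)*w + 8)/(w^2*(w^2 + 4*sqrt(2)*w + 8))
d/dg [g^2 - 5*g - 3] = 2*g - 5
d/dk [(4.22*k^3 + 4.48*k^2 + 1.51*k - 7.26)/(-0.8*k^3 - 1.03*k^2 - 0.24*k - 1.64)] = (-0.762599999999999*k^4 + 0.390400000000001*k^3 - 37.7063*k^2 - 29.65*k - 4.2188)/(0.64*k^6 + 1.648*k^5 + 1.4449*k^4 + 3.1184*k^3 + 3.436*k^2 + 0.7872*k + 2.6896)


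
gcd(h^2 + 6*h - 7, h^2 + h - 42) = h + 7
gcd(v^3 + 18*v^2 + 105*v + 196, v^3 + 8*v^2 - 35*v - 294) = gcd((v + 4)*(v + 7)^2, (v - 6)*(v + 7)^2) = v^2 + 14*v + 49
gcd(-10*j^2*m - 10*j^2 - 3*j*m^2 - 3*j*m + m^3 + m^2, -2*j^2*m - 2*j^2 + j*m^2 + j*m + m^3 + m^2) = 2*j*m + 2*j + m^2 + m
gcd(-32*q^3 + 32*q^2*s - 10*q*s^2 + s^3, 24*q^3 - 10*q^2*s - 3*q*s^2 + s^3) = 8*q^2 - 6*q*s + s^2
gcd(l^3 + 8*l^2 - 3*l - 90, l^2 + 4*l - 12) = l + 6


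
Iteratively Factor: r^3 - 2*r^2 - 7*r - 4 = (r + 1)*(r^2 - 3*r - 4) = (r + 1)^2*(r - 4)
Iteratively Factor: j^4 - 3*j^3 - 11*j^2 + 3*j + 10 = (j + 1)*(j^3 - 4*j^2 - 7*j + 10) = (j - 1)*(j + 1)*(j^2 - 3*j - 10) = (j - 5)*(j - 1)*(j + 1)*(j + 2)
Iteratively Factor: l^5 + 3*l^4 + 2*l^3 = (l)*(l^4 + 3*l^3 + 2*l^2) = l^2*(l^3 + 3*l^2 + 2*l) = l^2*(l + 1)*(l^2 + 2*l) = l^3*(l + 1)*(l + 2)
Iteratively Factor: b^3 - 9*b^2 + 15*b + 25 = (b + 1)*(b^2 - 10*b + 25) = (b - 5)*(b + 1)*(b - 5)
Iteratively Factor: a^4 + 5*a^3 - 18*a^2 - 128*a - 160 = (a + 4)*(a^3 + a^2 - 22*a - 40) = (a + 2)*(a + 4)*(a^2 - a - 20) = (a - 5)*(a + 2)*(a + 4)*(a + 4)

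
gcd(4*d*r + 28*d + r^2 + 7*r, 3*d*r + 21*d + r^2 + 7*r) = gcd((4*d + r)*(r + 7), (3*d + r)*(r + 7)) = r + 7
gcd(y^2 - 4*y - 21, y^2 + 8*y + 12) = 1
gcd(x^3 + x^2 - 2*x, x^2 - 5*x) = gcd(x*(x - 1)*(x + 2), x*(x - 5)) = x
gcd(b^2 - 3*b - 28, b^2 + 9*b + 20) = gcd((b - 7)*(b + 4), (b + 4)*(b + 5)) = b + 4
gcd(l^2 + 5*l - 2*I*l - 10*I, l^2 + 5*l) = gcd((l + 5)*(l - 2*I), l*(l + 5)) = l + 5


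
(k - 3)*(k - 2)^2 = k^3 - 7*k^2 + 16*k - 12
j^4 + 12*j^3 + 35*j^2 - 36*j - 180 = (j - 2)*(j + 3)*(j + 5)*(j + 6)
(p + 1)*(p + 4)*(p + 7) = p^3 + 12*p^2 + 39*p + 28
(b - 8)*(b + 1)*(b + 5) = b^3 - 2*b^2 - 43*b - 40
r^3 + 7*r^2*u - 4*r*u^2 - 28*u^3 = (r - 2*u)*(r + 2*u)*(r + 7*u)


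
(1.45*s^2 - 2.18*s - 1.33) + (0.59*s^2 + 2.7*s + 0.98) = 2.04*s^2 + 0.52*s - 0.35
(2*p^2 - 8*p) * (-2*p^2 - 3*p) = -4*p^4 + 10*p^3 + 24*p^2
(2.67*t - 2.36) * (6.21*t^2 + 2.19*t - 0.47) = 16.5807*t^3 - 8.8083*t^2 - 6.4233*t + 1.1092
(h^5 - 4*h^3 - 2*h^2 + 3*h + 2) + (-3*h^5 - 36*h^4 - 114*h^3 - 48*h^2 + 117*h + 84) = -2*h^5 - 36*h^4 - 118*h^3 - 50*h^2 + 120*h + 86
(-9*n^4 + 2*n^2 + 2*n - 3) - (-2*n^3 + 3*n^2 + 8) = -9*n^4 + 2*n^3 - n^2 + 2*n - 11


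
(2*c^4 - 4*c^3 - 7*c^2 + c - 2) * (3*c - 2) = 6*c^5 - 16*c^4 - 13*c^3 + 17*c^2 - 8*c + 4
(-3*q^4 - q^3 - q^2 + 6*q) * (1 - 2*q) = 6*q^5 - q^4 + q^3 - 13*q^2 + 6*q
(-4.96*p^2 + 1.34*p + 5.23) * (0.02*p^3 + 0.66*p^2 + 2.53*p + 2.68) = -0.0992*p^5 - 3.2468*p^4 - 11.5598*p^3 - 6.4508*p^2 + 16.8231*p + 14.0164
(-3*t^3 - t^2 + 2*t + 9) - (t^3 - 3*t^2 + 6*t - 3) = -4*t^3 + 2*t^2 - 4*t + 12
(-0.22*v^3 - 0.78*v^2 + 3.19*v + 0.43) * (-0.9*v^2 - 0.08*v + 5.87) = 0.198*v^5 + 0.7196*v^4 - 4.1*v^3 - 5.2208*v^2 + 18.6909*v + 2.5241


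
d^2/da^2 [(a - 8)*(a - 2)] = 2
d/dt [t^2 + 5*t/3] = 2*t + 5/3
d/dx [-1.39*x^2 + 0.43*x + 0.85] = 0.43 - 2.78*x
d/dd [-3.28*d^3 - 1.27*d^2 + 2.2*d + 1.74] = -9.84*d^2 - 2.54*d + 2.2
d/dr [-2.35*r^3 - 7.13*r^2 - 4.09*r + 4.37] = -7.05*r^2 - 14.26*r - 4.09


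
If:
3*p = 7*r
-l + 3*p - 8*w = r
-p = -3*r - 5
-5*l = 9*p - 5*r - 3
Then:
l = 123/5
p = -35/2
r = -15/2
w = -87/10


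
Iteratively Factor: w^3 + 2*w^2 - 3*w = (w)*(w^2 + 2*w - 3) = w*(w - 1)*(w + 3)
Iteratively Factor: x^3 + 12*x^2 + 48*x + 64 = (x + 4)*(x^2 + 8*x + 16) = (x + 4)^2*(x + 4)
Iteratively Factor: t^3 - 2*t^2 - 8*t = (t - 4)*(t^2 + 2*t) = t*(t - 4)*(t + 2)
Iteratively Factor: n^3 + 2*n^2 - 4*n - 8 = (n + 2)*(n^2 - 4) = (n - 2)*(n + 2)*(n + 2)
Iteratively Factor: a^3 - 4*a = (a + 2)*(a^2 - 2*a) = (a - 2)*(a + 2)*(a)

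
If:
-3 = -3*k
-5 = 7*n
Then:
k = 1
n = -5/7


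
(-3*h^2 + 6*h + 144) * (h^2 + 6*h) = -3*h^4 - 12*h^3 + 180*h^2 + 864*h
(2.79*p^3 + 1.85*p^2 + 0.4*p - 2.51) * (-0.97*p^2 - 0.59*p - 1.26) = -2.7063*p^5 - 3.4406*p^4 - 4.9949*p^3 - 0.1323*p^2 + 0.9769*p + 3.1626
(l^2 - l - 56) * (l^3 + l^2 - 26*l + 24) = l^5 - 83*l^3 - 6*l^2 + 1432*l - 1344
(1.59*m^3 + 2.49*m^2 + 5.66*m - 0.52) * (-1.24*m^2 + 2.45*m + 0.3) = -1.9716*m^5 + 0.807900000000001*m^4 - 0.440899999999998*m^3 + 15.2588*m^2 + 0.424*m - 0.156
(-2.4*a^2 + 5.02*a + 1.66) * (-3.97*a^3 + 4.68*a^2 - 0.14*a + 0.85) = 9.528*a^5 - 31.1614*a^4 + 17.2394*a^3 + 5.026*a^2 + 4.0346*a + 1.411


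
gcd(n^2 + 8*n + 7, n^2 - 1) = n + 1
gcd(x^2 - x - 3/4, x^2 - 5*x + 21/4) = x - 3/2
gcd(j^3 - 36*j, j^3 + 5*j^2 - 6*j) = j^2 + 6*j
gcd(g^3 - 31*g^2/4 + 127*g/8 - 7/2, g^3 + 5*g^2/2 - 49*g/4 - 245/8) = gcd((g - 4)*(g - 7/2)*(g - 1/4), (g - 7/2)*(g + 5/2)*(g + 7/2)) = g - 7/2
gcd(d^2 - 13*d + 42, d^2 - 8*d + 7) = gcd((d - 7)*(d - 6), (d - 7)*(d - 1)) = d - 7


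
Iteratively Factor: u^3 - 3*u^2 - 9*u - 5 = (u + 1)*(u^2 - 4*u - 5) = (u + 1)^2*(u - 5)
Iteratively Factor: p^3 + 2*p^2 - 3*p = (p + 3)*(p^2 - p) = p*(p + 3)*(p - 1)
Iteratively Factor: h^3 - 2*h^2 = (h)*(h^2 - 2*h) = h*(h - 2)*(h)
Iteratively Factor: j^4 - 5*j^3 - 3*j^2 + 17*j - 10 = (j - 1)*(j^3 - 4*j^2 - 7*j + 10) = (j - 1)^2*(j^2 - 3*j - 10) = (j - 1)^2*(j + 2)*(j - 5)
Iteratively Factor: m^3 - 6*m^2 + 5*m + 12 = (m + 1)*(m^2 - 7*m + 12) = (m - 3)*(m + 1)*(m - 4)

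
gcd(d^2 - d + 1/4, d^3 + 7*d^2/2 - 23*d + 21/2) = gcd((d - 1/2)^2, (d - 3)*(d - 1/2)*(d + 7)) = d - 1/2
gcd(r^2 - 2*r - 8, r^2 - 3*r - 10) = r + 2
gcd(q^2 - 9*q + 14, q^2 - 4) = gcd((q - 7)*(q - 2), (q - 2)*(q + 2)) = q - 2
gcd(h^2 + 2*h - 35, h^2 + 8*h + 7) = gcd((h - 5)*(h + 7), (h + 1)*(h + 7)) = h + 7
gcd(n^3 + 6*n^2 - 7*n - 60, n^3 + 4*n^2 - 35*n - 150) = n + 5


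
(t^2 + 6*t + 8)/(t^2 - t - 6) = (t + 4)/(t - 3)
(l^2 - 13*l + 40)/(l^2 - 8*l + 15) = (l - 8)/(l - 3)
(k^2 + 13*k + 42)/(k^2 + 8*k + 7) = (k + 6)/(k + 1)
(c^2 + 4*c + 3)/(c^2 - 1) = (c + 3)/(c - 1)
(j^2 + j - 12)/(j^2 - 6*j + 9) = (j + 4)/(j - 3)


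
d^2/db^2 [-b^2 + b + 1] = -2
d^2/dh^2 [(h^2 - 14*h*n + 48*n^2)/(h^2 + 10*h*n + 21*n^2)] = 6*n*(-8*h^3 + 27*h^2*n + 774*h*n^2 + 2391*n^3)/(h^6 + 30*h^5*n + 363*h^4*n^2 + 2260*h^3*n^3 + 7623*h^2*n^4 + 13230*h*n^5 + 9261*n^6)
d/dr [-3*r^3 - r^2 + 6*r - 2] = -9*r^2 - 2*r + 6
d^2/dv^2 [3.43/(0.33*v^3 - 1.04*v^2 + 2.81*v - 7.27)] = ((7.1344 - 6.7914*v)*(0.33*v^3 - 1.04*v^2 + 2.81*v - 7.27) + 3.43*(0.99*v^2 - 2.08*v + 2.81)*(1.98*v^2 - 4.16*v + 5.62))/(0.33*v^3 - 1.04*v^2 + 2.81*v - 7.27)^3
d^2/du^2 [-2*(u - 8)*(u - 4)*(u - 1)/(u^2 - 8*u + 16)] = 48/(u^3 - 12*u^2 + 48*u - 64)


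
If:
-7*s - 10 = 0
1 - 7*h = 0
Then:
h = 1/7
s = -10/7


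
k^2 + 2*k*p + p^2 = (k + p)^2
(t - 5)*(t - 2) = t^2 - 7*t + 10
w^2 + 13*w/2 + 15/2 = (w + 3/2)*(w + 5)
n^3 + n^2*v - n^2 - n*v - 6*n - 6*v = (n - 3)*(n + 2)*(n + v)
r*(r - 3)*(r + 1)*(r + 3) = r^4 + r^3 - 9*r^2 - 9*r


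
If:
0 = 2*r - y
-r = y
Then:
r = 0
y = 0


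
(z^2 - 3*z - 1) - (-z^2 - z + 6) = 2*z^2 - 2*z - 7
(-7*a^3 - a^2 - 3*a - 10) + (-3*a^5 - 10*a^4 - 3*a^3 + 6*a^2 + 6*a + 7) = -3*a^5 - 10*a^4 - 10*a^3 + 5*a^2 + 3*a - 3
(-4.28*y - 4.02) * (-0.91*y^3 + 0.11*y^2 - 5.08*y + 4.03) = 3.8948*y^4 + 3.1874*y^3 + 21.3002*y^2 + 3.17319999999999*y - 16.2006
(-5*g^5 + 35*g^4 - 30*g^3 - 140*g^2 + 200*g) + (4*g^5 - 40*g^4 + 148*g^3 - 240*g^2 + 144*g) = -g^5 - 5*g^4 + 118*g^3 - 380*g^2 + 344*g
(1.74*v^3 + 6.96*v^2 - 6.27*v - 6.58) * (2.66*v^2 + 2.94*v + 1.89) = 4.6284*v^5 + 23.6292*v^4 + 7.0728*v^3 - 22.7822*v^2 - 31.1955*v - 12.4362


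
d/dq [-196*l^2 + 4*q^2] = 8*q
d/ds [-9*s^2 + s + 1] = 1 - 18*s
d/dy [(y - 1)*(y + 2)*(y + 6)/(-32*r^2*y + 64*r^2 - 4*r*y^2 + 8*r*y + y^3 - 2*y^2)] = ((y - 1)*(y + 2)*(y + 6)*(32*r^2 + 8*r*y - 8*r - 3*y^2 + 4*y) - ((y - 1)*(y + 2) + (y - 1)*(y + 6) + (y + 2)*(y + 6))*(32*r^2*y - 64*r^2 + 4*r*y^2 - 8*r*y - y^3 + 2*y^2))/(32*r^2*y - 64*r^2 + 4*r*y^2 - 8*r*y - y^3 + 2*y^2)^2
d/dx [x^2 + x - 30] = 2*x + 1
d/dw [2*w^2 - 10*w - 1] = 4*w - 10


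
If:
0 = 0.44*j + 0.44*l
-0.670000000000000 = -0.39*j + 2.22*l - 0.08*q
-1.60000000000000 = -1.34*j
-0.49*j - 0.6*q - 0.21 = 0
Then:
No Solution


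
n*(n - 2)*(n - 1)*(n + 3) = n^4 - 7*n^2 + 6*n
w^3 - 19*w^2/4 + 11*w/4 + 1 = (w - 4)*(w - 1)*(w + 1/4)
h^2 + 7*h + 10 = (h + 2)*(h + 5)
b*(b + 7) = b^2 + 7*b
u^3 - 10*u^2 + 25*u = u*(u - 5)^2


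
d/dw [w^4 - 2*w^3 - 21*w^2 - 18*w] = 4*w^3 - 6*w^2 - 42*w - 18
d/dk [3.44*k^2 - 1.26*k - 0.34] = 6.88*k - 1.26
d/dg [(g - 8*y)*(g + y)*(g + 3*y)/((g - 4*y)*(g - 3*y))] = (g^4 - 14*g^3*y + 93*g^2*y^2 - 48*g*y^3 - 516*y^4)/(g^4 - 14*g^3*y + 73*g^2*y^2 - 168*g*y^3 + 144*y^4)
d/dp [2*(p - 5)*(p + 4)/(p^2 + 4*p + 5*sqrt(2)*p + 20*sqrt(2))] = 10*(1 + sqrt(2))/(p^2 + 10*sqrt(2)*p + 50)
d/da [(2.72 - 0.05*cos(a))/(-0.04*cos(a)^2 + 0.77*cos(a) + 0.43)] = (0.002*cos(a)^2 - 0.2176*cos(a) + 2.1159)*sin(a)/(0.0016*cos(a)^4 - 0.0616*cos(a)^3 + 0.5585*cos(a)^2 + 0.6622*cos(a) + 0.1849)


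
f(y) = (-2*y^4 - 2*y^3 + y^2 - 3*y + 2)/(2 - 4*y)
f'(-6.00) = 45.13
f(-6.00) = -80.92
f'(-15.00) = 315.13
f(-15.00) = -1519.81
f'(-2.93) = 8.62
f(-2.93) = -5.66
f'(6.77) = 79.03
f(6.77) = 191.16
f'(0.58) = 16.15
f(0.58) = 0.06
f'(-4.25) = 20.85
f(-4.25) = -24.53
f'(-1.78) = 2.23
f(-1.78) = 0.19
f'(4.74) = 40.94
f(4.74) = 71.48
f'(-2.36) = 4.95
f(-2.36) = -1.84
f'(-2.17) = 3.95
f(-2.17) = -1.00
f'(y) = (-8*y^3 - 6*y^2 + 2*y - 3)/(2 - 4*y) + 4*(-2*y^4 - 2*y^3 + y^2 - 3*y + 2)/(2 - 4*y)^2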